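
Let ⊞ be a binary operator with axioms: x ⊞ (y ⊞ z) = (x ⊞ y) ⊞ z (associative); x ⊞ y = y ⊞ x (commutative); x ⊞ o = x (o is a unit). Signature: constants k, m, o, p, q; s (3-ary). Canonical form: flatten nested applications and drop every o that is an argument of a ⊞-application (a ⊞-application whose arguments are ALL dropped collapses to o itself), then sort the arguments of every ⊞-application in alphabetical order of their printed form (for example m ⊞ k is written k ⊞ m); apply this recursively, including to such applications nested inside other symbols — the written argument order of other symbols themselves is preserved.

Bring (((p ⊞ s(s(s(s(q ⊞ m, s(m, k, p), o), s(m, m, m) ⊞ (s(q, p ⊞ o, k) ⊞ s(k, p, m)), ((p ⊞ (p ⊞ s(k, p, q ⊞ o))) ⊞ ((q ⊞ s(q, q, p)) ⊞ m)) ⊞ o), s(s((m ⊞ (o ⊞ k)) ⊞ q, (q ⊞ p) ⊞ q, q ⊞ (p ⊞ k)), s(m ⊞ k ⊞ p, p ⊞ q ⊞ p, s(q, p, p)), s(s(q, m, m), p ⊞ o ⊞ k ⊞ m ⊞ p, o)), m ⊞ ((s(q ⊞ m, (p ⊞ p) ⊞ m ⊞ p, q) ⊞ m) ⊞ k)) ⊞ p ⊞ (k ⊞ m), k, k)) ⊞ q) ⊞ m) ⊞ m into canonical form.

Answer: m ⊞ m ⊞ p ⊞ q ⊞ s(k ⊞ m ⊞ p ⊞ s(s(s(m ⊞ q, s(m, k, p), o), s(k, p, m) ⊞ s(m, m, m) ⊞ s(q, p, k), m ⊞ p ⊞ p ⊞ q ⊞ s(k, p, q) ⊞ s(q, q, p)), s(s(k ⊞ m ⊞ q, p ⊞ q ⊞ q, k ⊞ p ⊞ q), s(k ⊞ m ⊞ p, p ⊞ p ⊞ q, s(q, p, p)), s(s(q, m, m), k ⊞ m ⊞ p ⊞ p, o)), k ⊞ m ⊞ m ⊞ s(m ⊞ q, m ⊞ p ⊞ p ⊞ p, q)), k, k)

Derivation:
Flatten:  p ⊞ s(s(s(s(q ⊞ m, s(m, k, p), o), s(m, m, m) ⊞ (s(q, p ⊞ o, k) ⊞ s(k, p, m)), ((p ⊞ (p ⊞ s(k, p, q ⊞ o))) ⊞ ((q ⊞ s(q, q, p)) ⊞ m)) ⊞ o), s(s((m ⊞ (o ⊞ k)) ⊞ q, (q ⊞ p) ⊞ q, q ⊞ (p ⊞ k)), s(m ⊞ k ⊞ p, p ⊞ q ⊞ p, s(q, p, p)), s(s(q, m, m), p ⊞ o ⊞ k ⊞ m ⊞ p, o)), m ⊞ ((s(q ⊞ m, (p ⊞ p) ⊞ m ⊞ p, q) ⊞ m) ⊞ k)) ⊞ p ⊞ (k ⊞ m), k, k) ⊞ q ⊞ m ⊞ m
Simplify inside:  s(s(s(s(q ⊞ m, s(m, k, p), o), s(m, m, m) ⊞ (s(q, p ⊞ o, k) ⊞ s(k, p, m)), ((p ⊞ (p ⊞ s(k, p, q ⊞ o))) ⊞ ((q ⊞ s(q, q, p)) ⊞ m)) ⊞ o), s(s((m ⊞ (o ⊞ k)) ⊞ q, (q ⊞ p) ⊞ q, q ⊞ (p ⊞ k)), s(m ⊞ k ⊞ p, p ⊞ q ⊞ p, s(q, p, p)), s(s(q, m, m), p ⊞ o ⊞ k ⊞ m ⊞ p, o)), m ⊞ ((s(q ⊞ m, (p ⊞ p) ⊞ m ⊞ p, q) ⊞ m) ⊞ k)) ⊞ p ⊞ (k ⊞ m), k, k)  →  s(k ⊞ m ⊞ p ⊞ s(s(s(m ⊞ q, s(m, k, p), o), s(k, p, m) ⊞ s(m, m, m) ⊞ s(q, p, k), m ⊞ p ⊞ p ⊞ q ⊞ s(k, p, q) ⊞ s(q, q, p)), s(s(k ⊞ m ⊞ q, p ⊞ q ⊞ q, k ⊞ p ⊞ q), s(k ⊞ m ⊞ p, p ⊞ p ⊞ q, s(q, p, p)), s(s(q, m, m), k ⊞ m ⊞ p ⊞ p, o)), k ⊞ m ⊞ m ⊞ s(m ⊞ q, m ⊞ p ⊞ p ⊞ p, q)), k, k)
Sort arguments:  m ⊞ m ⊞ p ⊞ q ⊞ s(k ⊞ m ⊞ p ⊞ s(s(s(m ⊞ q, s(m, k, p), o), s(k, p, m) ⊞ s(m, m, m) ⊞ s(q, p, k), m ⊞ p ⊞ p ⊞ q ⊞ s(k, p, q) ⊞ s(q, q, p)), s(s(k ⊞ m ⊞ q, p ⊞ q ⊞ q, k ⊞ p ⊞ q), s(k ⊞ m ⊞ p, p ⊞ p ⊞ q, s(q, p, p)), s(s(q, m, m), k ⊞ m ⊞ p ⊞ p, o)), k ⊞ m ⊞ m ⊞ s(m ⊞ q, m ⊞ p ⊞ p ⊞ p, q)), k, k)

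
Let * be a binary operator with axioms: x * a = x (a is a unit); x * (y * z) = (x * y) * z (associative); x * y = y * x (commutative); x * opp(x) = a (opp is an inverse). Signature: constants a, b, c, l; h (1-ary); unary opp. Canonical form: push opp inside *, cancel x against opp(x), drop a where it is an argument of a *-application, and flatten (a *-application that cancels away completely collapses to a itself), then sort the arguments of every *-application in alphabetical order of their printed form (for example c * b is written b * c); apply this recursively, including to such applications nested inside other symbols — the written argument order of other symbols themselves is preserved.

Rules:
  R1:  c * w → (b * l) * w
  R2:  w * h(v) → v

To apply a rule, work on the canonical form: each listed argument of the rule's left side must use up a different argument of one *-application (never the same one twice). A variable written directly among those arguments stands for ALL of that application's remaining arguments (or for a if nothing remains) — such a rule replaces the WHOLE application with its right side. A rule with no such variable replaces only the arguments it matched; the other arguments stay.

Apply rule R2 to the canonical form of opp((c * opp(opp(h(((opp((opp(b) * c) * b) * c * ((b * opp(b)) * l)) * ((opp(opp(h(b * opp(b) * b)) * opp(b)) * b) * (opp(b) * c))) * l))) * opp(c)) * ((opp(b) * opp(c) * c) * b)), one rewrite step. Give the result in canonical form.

Answer: opp(h(b))

Derivation:
Canonical form:  opp(h(b * c * h(b) * l * l))
Match R2:  consume h(b);  v := b, w := b * c * l * l
Every leftover argument binds to the variable; the entire application is replaced.
New term:  opp(h(b))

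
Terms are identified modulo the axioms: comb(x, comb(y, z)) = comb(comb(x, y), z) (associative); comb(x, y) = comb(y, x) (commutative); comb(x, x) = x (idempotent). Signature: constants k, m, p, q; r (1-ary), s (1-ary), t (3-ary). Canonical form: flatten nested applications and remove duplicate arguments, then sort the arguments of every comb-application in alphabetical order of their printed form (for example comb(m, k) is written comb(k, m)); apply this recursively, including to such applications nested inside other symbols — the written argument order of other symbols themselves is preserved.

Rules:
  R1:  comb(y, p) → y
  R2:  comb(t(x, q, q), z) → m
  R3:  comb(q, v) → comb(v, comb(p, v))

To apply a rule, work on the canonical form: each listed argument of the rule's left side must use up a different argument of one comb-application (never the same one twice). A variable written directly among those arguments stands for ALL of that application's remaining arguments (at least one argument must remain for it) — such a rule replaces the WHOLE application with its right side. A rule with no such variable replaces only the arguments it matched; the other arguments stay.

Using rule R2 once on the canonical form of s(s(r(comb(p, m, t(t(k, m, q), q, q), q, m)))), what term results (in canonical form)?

Canonical form:  s(s(r(comb(m, p, q, t(t(k, m, q), q, q)))))
Apply R2:  consuming t(t(k, m, q), q, q);  x := t(k, m, q), z := comb(m, p, q)
Every leftover argument binds to the variable; the entire application is replaced.
New term:  s(s(r(m)))

Answer: s(s(r(m)))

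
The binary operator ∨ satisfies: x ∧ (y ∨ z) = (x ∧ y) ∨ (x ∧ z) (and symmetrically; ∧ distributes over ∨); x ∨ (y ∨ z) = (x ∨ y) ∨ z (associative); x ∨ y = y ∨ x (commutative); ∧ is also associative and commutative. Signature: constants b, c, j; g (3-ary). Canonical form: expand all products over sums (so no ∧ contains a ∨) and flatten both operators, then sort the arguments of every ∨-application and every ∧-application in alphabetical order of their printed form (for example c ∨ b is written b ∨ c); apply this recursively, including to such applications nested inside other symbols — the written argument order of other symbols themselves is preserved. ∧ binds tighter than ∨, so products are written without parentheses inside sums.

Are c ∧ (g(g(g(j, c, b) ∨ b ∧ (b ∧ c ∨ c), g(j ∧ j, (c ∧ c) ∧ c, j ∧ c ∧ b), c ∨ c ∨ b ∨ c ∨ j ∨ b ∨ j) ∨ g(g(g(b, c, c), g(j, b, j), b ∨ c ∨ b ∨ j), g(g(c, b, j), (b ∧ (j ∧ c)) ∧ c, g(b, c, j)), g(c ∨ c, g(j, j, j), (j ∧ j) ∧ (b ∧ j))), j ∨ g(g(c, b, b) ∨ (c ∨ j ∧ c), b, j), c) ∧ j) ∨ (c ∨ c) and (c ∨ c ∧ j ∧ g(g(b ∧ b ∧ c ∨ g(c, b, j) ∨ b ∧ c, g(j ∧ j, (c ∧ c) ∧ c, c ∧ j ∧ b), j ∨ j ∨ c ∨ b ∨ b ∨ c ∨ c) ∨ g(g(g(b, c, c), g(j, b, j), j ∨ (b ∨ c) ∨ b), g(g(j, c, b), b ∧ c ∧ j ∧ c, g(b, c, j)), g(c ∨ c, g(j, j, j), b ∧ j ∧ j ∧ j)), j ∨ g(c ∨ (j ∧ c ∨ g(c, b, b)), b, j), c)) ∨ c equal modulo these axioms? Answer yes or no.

Left:  c ∧ (g(g(g(j, c, b) ∨ b ∧ (b ∧ c ∨ c), g(j ∧ j, (c ∧ c) ∧ c, j ∧ c ∧ b), c ∨ c ∨ b ∨ c ∨ j ∨ b ∨ j) ∨ g(g(g(b, c, c), g(j, b, j), b ∨ c ∨ b ∨ j), g(g(c, b, j), (b ∧ (j ∧ c)) ∧ c, g(b, c, j)), g(c ∨ c, g(j, j, j), (j ∧ j) ∧ (b ∧ j))), j ∨ g(g(c, b, b) ∨ (c ∨ j ∧ c), b, j), c) ∧ j) ∨ (c ∨ c)
  Distribute:  c ∧ g(g(b ∧ b ∧ c ∨ b ∧ c ∨ g(j, c, b), g(j ∧ j, c ∧ c ∧ c, b ∧ c ∧ j), b ∨ b ∨ c ∨ c ∨ c ∨ j ∨ j) ∨ g(g(g(b, c, c), g(j, b, j), b ∨ b ∨ c ∨ j), g(g(c, b, j), b ∧ c ∧ c ∧ j, g(b, c, j)), g(c ∨ c, g(j, j, j), b ∧ j ∧ j ∧ j)), g(c ∨ c ∧ j ∨ g(c, b, b), b, j) ∨ j, c) ∧ j ∨ c ∨ c
  Sort arguments:  c ∨ c ∨ c ∧ g(g(b ∧ b ∧ c ∨ b ∧ c ∨ g(j, c, b), g(j ∧ j, c ∧ c ∧ c, b ∧ c ∧ j), b ∨ b ∨ c ∨ c ∨ c ∨ j ∨ j) ∨ g(g(g(b, c, c), g(j, b, j), b ∨ b ∨ c ∨ j), g(g(c, b, j), b ∧ c ∧ c ∧ j, g(b, c, j)), g(c ∨ c, g(j, j, j), b ∧ j ∧ j ∧ j)), g(c ∨ c ∧ j ∨ g(c, b, b), b, j) ∨ j, c) ∧ j
Right:  (c ∨ c ∧ j ∧ g(g(b ∧ b ∧ c ∨ g(c, b, j) ∨ b ∧ c, g(j ∧ j, (c ∧ c) ∧ c, c ∧ j ∧ b), j ∨ j ∨ c ∨ b ∨ b ∨ c ∨ c) ∨ g(g(g(b, c, c), g(j, b, j), j ∨ (b ∨ c) ∨ b), g(g(j, c, b), b ∧ c ∧ j ∧ c, g(b, c, j)), g(c ∨ c, g(j, j, j), b ∧ j ∧ j ∧ j)), j ∨ g(c ∨ (j ∧ c ∨ g(c, b, b)), b, j), c)) ∨ c
  Merge nested applications:  c ∨ c ∧ g(g(b ∧ b ∧ c ∨ b ∧ c ∨ g(c, b, j), g(j ∧ j, c ∧ c ∧ c, b ∧ c ∧ j), b ∨ b ∨ c ∨ c ∨ c ∨ j ∨ j) ∨ g(g(g(b, c, c), g(j, b, j), b ∨ b ∨ c ∨ j), g(g(j, c, b), b ∧ c ∧ c ∧ j, g(b, c, j)), g(c ∨ c, g(j, j, j), b ∧ j ∧ j ∧ j)), g(c ∨ c ∧ j ∨ g(c, b, b), b, j) ∨ j, c) ∧ j ∨ c
  Sort:  c ∨ c ∨ c ∧ g(g(b ∧ b ∧ c ∨ b ∧ c ∨ g(c, b, j), g(j ∧ j, c ∧ c ∧ c, b ∧ c ∧ j), b ∨ b ∨ c ∨ c ∨ c ∨ j ∨ j) ∨ g(g(g(b, c, c), g(j, b, j), b ∨ b ∨ c ∨ j), g(g(j, c, b), b ∧ c ∧ c ∧ j, g(b, c, j)), g(c ∨ c, g(j, j, j), b ∧ j ∧ j ∧ j)), g(c ∨ c ∧ j ∨ g(c, b, b), b, j) ∨ j, c) ∧ j

Answer: no — c ∨ c ∨ c ∧ g(g(b ∧ b ∧ c ∨ b ∧ c ∨ g(j, c, b), g(j ∧ j, c ∧ c ∧ c, b ∧ c ∧ j), b ∨ b ∨ c ∨ c ∨ c ∨ j ∨ j) ∨ g(g(g(b, c, c), g(j, b, j), b ∨ b ∨ c ∨ j), g(g(c, b, j), b ∧ c ∧ c ∧ j, g(b, c, j)), g(c ∨ c, g(j, j, j), b ∧ j ∧ j ∧ j)), g(c ∨ c ∧ j ∨ g(c, b, b), b, j) ∨ j, c) ∧ j vs c ∨ c ∨ c ∧ g(g(b ∧ b ∧ c ∨ b ∧ c ∨ g(c, b, j), g(j ∧ j, c ∧ c ∧ c, b ∧ c ∧ j), b ∨ b ∨ c ∨ c ∨ c ∨ j ∨ j) ∨ g(g(g(b, c, c), g(j, b, j), b ∨ b ∨ c ∨ j), g(g(j, c, b), b ∧ c ∧ c ∧ j, g(b, c, j)), g(c ∨ c, g(j, j, j), b ∧ j ∧ j ∧ j)), g(c ∨ c ∧ j ∨ g(c, b, b), b, j) ∨ j, c) ∧ j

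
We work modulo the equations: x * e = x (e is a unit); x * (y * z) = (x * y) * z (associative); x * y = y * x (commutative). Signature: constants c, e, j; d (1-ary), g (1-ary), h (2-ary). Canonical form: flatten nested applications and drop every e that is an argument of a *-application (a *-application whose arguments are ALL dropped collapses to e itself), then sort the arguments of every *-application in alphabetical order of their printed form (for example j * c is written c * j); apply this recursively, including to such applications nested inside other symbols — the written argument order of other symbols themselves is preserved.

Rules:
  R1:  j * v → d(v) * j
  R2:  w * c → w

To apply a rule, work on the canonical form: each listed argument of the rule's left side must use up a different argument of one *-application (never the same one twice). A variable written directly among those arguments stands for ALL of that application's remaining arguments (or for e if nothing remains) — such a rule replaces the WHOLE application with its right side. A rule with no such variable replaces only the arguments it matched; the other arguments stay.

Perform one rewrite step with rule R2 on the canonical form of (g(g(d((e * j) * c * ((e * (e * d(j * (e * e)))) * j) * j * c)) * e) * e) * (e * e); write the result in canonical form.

Answer: g(g(d(c * d(j) * j * j * j)))

Derivation:
Canonical form:  g(g(d(c * c * d(j) * j * j * j)))
R2 matches:  uses c;  w := c * d(j) * j * j * j
The extension variable absorbs all remaining arguments, so the whole application is rewritten.
New term:  g(g(d(c * d(j) * j * j * j)))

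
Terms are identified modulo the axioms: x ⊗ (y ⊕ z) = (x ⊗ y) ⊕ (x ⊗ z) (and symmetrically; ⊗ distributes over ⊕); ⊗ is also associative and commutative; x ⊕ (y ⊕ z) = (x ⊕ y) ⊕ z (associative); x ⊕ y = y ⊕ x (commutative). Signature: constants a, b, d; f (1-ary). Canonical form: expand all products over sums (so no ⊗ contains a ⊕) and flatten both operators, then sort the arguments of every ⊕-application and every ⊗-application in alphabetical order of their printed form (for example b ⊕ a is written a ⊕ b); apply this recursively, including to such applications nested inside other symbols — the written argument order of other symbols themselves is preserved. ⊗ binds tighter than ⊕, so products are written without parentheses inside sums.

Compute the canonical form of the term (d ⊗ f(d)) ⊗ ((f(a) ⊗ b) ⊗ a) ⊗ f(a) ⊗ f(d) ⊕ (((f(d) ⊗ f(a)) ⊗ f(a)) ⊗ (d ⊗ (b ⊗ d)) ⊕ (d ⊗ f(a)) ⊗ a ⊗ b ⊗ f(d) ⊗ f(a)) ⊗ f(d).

Answer: a ⊗ b ⊗ d ⊗ f(a) ⊗ f(a) ⊗ f(d) ⊗ f(d) ⊕ a ⊗ b ⊗ d ⊗ f(a) ⊗ f(a) ⊗ f(d) ⊗ f(d) ⊕ b ⊗ d ⊗ d ⊗ f(a) ⊗ f(a) ⊗ f(d) ⊗ f(d)

Derivation:
Expand:  a ⊗ b ⊗ d ⊗ f(a) ⊗ f(a) ⊗ f(d) ⊗ f(d) ⊕ b ⊗ d ⊗ d ⊗ f(a) ⊗ f(a) ⊗ f(d) ⊗ f(d) ⊕ a ⊗ b ⊗ d ⊗ f(a) ⊗ f(a) ⊗ f(d) ⊗ f(d)
Sort arguments:  a ⊗ b ⊗ d ⊗ f(a) ⊗ f(a) ⊗ f(d) ⊗ f(d) ⊕ a ⊗ b ⊗ d ⊗ f(a) ⊗ f(a) ⊗ f(d) ⊗ f(d) ⊕ b ⊗ d ⊗ d ⊗ f(a) ⊗ f(a) ⊗ f(d) ⊗ f(d)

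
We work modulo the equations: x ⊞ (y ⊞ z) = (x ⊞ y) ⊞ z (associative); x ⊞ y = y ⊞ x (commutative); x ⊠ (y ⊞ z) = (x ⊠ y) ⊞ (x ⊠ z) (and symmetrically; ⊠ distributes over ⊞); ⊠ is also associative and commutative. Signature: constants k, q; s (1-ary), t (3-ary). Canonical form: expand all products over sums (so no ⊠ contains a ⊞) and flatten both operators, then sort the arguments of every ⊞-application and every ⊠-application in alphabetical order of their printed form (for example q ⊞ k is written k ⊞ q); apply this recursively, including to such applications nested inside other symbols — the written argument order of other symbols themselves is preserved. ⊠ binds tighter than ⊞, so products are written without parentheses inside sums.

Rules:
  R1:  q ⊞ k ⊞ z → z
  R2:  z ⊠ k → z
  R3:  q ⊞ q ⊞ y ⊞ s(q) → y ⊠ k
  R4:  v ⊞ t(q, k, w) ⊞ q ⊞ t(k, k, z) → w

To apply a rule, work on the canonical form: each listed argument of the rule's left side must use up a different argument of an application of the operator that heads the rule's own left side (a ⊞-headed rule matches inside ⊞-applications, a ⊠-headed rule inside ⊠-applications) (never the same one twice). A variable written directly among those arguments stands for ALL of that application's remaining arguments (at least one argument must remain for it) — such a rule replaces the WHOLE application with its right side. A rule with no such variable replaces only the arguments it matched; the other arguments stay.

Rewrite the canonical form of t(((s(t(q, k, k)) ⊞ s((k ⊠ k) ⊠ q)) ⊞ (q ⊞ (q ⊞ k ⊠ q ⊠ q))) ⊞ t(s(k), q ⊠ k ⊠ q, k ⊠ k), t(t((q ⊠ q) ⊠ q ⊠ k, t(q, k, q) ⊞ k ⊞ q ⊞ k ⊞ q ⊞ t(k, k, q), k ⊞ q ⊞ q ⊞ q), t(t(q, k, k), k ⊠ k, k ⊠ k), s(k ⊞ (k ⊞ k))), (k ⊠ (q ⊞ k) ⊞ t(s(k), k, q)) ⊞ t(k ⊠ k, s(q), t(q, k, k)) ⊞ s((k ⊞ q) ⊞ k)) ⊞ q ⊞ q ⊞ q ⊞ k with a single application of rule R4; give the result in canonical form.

Canonical form:  k ⊞ q ⊞ q ⊞ q ⊞ t(k ⊠ q ⊠ q ⊞ q ⊞ q ⊞ s(k ⊠ k ⊠ q) ⊞ s(t(q, k, k)) ⊞ t(s(k), k ⊠ q ⊠ q, k ⊠ k), t(t(k ⊠ q ⊠ q ⊠ q, k ⊞ k ⊞ q ⊞ q ⊞ t(k, k, q) ⊞ t(q, k, q), k ⊞ q ⊞ q ⊞ q), t(t(q, k, k), k ⊠ k, k ⊠ k), s(k ⊞ k ⊞ k)), k ⊠ k ⊞ k ⊠ q ⊞ s(k ⊞ k ⊞ q) ⊞ t(k ⊠ k, s(q), t(q, k, k)) ⊞ t(s(k), k, q))
R4 matches:  uses q, t(k, k, q), t(q, k, q);  v := k ⊞ k ⊞ q, w := q, z := q
The extension variable absorbs all remaining arguments, so the whole application is rewritten.
Result:  k ⊞ q ⊞ q ⊞ q ⊞ t(k ⊠ q ⊠ q ⊞ q ⊞ q ⊞ s(k ⊠ k ⊠ q) ⊞ s(t(q, k, k)) ⊞ t(s(k), k ⊠ q ⊠ q, k ⊠ k), t(t(k ⊠ q ⊠ q ⊠ q, q, k ⊞ q ⊞ q ⊞ q), t(t(q, k, k), k ⊠ k, k ⊠ k), s(k ⊞ k ⊞ k)), k ⊠ k ⊞ k ⊠ q ⊞ s(k ⊞ k ⊞ q) ⊞ t(k ⊠ k, s(q), t(q, k, k)) ⊞ t(s(k), k, q))

Answer: k ⊞ q ⊞ q ⊞ q ⊞ t(k ⊠ q ⊠ q ⊞ q ⊞ q ⊞ s(k ⊠ k ⊠ q) ⊞ s(t(q, k, k)) ⊞ t(s(k), k ⊠ q ⊠ q, k ⊠ k), t(t(k ⊠ q ⊠ q ⊠ q, q, k ⊞ q ⊞ q ⊞ q), t(t(q, k, k), k ⊠ k, k ⊠ k), s(k ⊞ k ⊞ k)), k ⊠ k ⊞ k ⊠ q ⊞ s(k ⊞ k ⊞ q) ⊞ t(k ⊠ k, s(q), t(q, k, k)) ⊞ t(s(k), k, q))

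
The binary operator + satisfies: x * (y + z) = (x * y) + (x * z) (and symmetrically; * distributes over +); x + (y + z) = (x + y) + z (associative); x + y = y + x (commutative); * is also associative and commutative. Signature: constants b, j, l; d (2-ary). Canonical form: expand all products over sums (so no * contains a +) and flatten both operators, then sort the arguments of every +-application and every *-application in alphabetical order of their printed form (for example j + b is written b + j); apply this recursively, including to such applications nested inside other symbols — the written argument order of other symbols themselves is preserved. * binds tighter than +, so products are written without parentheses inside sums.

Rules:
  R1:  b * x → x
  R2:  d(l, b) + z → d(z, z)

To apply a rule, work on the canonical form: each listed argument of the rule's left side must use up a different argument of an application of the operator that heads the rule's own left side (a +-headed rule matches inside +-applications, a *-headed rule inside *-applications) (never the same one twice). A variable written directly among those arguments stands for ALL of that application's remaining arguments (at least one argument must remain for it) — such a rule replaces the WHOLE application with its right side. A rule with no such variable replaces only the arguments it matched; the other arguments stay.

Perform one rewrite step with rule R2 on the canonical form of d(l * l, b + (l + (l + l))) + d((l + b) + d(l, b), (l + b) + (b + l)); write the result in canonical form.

Canonical form:  d(b + d(l, b) + l, b + b + l + l) + d(l * l, b + l + l + l)
Apply R2:  consuming d(l, b);  z := b + l
The extension variable absorbs all remaining arguments, so the whole application is rewritten.
Giving:  d(d(b + l, b + l), b + b + l + l) + d(l * l, b + l + l + l)

Answer: d(d(b + l, b + l), b + b + l + l) + d(l * l, b + l + l + l)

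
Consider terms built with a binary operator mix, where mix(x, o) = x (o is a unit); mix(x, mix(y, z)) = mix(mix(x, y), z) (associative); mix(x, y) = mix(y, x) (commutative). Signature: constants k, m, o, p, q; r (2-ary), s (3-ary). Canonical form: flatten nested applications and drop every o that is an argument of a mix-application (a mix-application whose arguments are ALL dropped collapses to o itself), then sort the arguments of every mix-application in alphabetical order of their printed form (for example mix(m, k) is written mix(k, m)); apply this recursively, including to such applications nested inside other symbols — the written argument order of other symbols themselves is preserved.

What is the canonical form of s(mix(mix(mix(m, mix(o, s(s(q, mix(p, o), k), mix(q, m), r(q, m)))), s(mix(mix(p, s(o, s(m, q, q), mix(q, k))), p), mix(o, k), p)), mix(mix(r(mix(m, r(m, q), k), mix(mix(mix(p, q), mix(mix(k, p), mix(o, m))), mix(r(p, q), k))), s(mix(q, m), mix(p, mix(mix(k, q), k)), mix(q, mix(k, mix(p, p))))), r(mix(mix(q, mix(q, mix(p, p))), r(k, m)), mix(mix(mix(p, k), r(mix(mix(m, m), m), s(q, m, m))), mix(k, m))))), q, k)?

Descend into:  mix(mix(mix(m, mix(o, s(s(q, mix(p, o), k), mix(q, m), r(q, m)))), s(mix(mix(p, s(o, s(m, q, q), mix(q, k))), p), mix(o, k), p)), mix(mix(r(mix(m, r(m, q), k), mix(mix(mix(p, q), mix(mix(k, p), mix(o, m))), mix(r(p, q), k))), s(mix(q, m), mix(p, mix(mix(k, q), k)), mix(q, mix(k, mix(p, p))))), r(mix(mix(q, mix(q, mix(p, p))), r(k, m)), mix(mix(mix(p, k), r(mix(mix(m, m), m), s(q, m, m))), mix(k, m)))))
Un-nest:  mix(m, o, s(s(q, mix(p, o), k), mix(q, m), r(q, m)), s(mix(mix(p, s(o, s(m, q, q), mix(q, k))), p), mix(o, k), p), r(mix(m, r(m, q), k), mix(mix(mix(p, q), mix(mix(k, p), mix(o, m))), mix(r(p, q), k))), s(mix(q, m), mix(p, mix(mix(k, q), k)), mix(q, mix(k, mix(p, p)))), r(mix(mix(q, mix(q, mix(p, p))), r(k, m)), mix(mix(mix(p, k), r(mix(mix(m, m), m), s(q, m, m))), mix(k, m))))
Simplify inside:  s(s(q, mix(p, o), k), mix(q, m), r(q, m))  →  s(s(q, p, k), mix(m, q), r(q, m))
Canonicalize subterm:  s(mix(mix(p, s(o, s(m, q, q), mix(q, k))), p), mix(o, k), p)  →  s(mix(p, p, s(o, s(m, q, q), mix(k, q))), k, p)
Inside:  r(mix(m, r(m, q), k), mix(mix(mix(p, q), mix(mix(k, p), mix(o, m))), mix(r(p, q), k)))  →  r(mix(k, m, r(m, q)), mix(k, k, m, p, p, q, r(p, q)))
Unit:  drop o
Sort arguments:  mix(m, r(mix(k, m, r(m, q)), mix(k, k, m, p, p, q, r(p, q))), r(mix(p, p, q, q, r(k, m)), mix(k, k, m, p, r(mix(m, m, m), s(q, m, m)))), s(mix(m, q), mix(k, k, p, q), mix(k, p, p, q)), s(mix(p, p, s(o, s(m, q, q), mix(k, q))), k, p), s(s(q, p, k), mix(m, q), r(q, m)))
Reassemble:  s(mix(m, r(mix(k, m, r(m, q)), mix(k, k, m, p, p, q, r(p, q))), r(mix(p, p, q, q, r(k, m)), mix(k, k, m, p, r(mix(m, m, m), s(q, m, m)))), s(mix(m, q), mix(k, k, p, q), mix(k, p, p, q)), s(mix(p, p, s(o, s(m, q, q), mix(k, q))), k, p), s(s(q, p, k), mix(m, q), r(q, m))), q, k)

Answer: s(mix(m, r(mix(k, m, r(m, q)), mix(k, k, m, p, p, q, r(p, q))), r(mix(p, p, q, q, r(k, m)), mix(k, k, m, p, r(mix(m, m, m), s(q, m, m)))), s(mix(m, q), mix(k, k, p, q), mix(k, p, p, q)), s(mix(p, p, s(o, s(m, q, q), mix(k, q))), k, p), s(s(q, p, k), mix(m, q), r(q, m))), q, k)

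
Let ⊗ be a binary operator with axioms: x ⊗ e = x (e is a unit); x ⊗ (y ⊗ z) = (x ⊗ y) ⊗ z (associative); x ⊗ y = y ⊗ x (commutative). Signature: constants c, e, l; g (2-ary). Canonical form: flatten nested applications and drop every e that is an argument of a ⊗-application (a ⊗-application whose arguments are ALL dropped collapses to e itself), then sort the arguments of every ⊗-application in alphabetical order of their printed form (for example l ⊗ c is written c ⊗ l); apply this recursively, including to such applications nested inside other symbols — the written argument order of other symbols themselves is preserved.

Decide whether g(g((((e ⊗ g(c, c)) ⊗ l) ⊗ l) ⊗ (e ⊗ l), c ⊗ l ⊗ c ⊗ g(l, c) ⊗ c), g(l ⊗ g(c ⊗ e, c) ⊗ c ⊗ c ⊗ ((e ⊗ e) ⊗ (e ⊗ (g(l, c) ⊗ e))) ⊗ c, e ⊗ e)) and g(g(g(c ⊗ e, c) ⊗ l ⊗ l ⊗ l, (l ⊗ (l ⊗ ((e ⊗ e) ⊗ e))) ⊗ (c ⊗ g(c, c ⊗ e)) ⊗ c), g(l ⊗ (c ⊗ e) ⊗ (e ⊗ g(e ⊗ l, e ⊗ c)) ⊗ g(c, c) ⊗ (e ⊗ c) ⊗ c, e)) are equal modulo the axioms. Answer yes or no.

Left:  g(g((((e ⊗ g(c, c)) ⊗ l) ⊗ l) ⊗ (e ⊗ l), c ⊗ l ⊗ c ⊗ g(l, c) ⊗ c), g(l ⊗ g(c ⊗ e, c) ⊗ c ⊗ c ⊗ ((e ⊗ e) ⊗ (e ⊗ (g(l, c) ⊗ e))) ⊗ c, e ⊗ e))
  Descend into:  l ⊗ g(c ⊗ e, c) ⊗ c ⊗ c ⊗ ((e ⊗ e) ⊗ (e ⊗ (g(l, c) ⊗ e))) ⊗ c
  Un-nest:  l ⊗ g(c ⊗ e, c) ⊗ c ⊗ c ⊗ e ⊗ e ⊗ e ⊗ g(l, c) ⊗ e ⊗ c
  Canonicalize subterm:  g(c ⊗ e, c)  →  g(c, c)
  Drop the unit:  drop e (×4)
  Order the arguments:  c ⊗ c ⊗ c ⊗ g(c, c) ⊗ g(l, c) ⊗ l
  Put back:  g(g(g(c, c) ⊗ l ⊗ l ⊗ l, c ⊗ c ⊗ c ⊗ g(l, c) ⊗ l), g(c ⊗ c ⊗ c ⊗ g(c, c) ⊗ g(l, c) ⊗ l, e))
Right:  g(g(g(c ⊗ e, c) ⊗ l ⊗ l ⊗ l, (l ⊗ (l ⊗ ((e ⊗ e) ⊗ e))) ⊗ (c ⊗ g(c, c ⊗ e)) ⊗ c), g(l ⊗ (c ⊗ e) ⊗ (e ⊗ g(e ⊗ l, e ⊗ c)) ⊗ g(c, c) ⊗ (e ⊗ c) ⊗ c, e))
  Descend into:  l ⊗ (c ⊗ e) ⊗ (e ⊗ g(e ⊗ l, e ⊗ c)) ⊗ g(c, c) ⊗ (e ⊗ c) ⊗ c
  Un-nest:  l ⊗ c ⊗ e ⊗ e ⊗ g(e ⊗ l, e ⊗ c) ⊗ g(c, c) ⊗ e ⊗ c ⊗ c
  Canonicalize subterm:  g(e ⊗ l, e ⊗ c)  →  g(l, c)
  Drop the unit:  drop e (×3)
  Sort arguments:  c ⊗ c ⊗ c ⊗ g(c, c) ⊗ g(l, c) ⊗ l
  Rebuild:  g(g(g(c, c) ⊗ l ⊗ l ⊗ l, c ⊗ c ⊗ g(c, c) ⊗ l ⊗ l), g(c ⊗ c ⊗ c ⊗ g(c, c) ⊗ g(l, c) ⊗ l, e))

Answer: no — g(g(g(c, c) ⊗ l ⊗ l ⊗ l, c ⊗ c ⊗ c ⊗ g(l, c) ⊗ l), g(c ⊗ c ⊗ c ⊗ g(c, c) ⊗ g(l, c) ⊗ l, e)) vs g(g(g(c, c) ⊗ l ⊗ l ⊗ l, c ⊗ c ⊗ g(c, c) ⊗ l ⊗ l), g(c ⊗ c ⊗ c ⊗ g(c, c) ⊗ g(l, c) ⊗ l, e))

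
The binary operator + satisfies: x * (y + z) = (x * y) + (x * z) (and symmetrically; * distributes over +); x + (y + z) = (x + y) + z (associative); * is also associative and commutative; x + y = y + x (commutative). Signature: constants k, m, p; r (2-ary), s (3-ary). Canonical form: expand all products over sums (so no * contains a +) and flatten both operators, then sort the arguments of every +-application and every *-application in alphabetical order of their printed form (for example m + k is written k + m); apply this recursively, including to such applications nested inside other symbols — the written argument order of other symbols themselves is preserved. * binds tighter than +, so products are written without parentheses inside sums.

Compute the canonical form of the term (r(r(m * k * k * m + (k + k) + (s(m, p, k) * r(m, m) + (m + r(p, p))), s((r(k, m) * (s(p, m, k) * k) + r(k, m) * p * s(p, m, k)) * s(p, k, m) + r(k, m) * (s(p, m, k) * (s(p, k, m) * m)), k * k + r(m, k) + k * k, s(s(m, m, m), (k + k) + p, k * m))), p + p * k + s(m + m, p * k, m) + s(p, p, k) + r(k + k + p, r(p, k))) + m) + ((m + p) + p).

Distribute:  r(r(k + k + k * k * m * m + m + r(m, m) * s(m, p, k) + r(p, p), s(k * r(k, m) * s(p, k, m) * s(p, m, k) + m * r(k, m) * s(p, k, m) * s(p, m, k) + p * r(k, m) * s(p, k, m) * s(p, m, k), k * k + k * k + r(m, k), s(s(m, m, m), k + k + p, k * m))), k * p + p + r(k + k + p, r(p, k)) + s(m + m, k * p, m) + s(p, p, k)) + m + m + p + p
Sort arguments:  m + m + p + p + r(r(k + k + k * k * m * m + m + r(m, m) * s(m, p, k) + r(p, p), s(k * r(k, m) * s(p, k, m) * s(p, m, k) + m * r(k, m) * s(p, k, m) * s(p, m, k) + p * r(k, m) * s(p, k, m) * s(p, m, k), k * k + k * k + r(m, k), s(s(m, m, m), k + k + p, k * m))), k * p + p + r(k + k + p, r(p, k)) + s(m + m, k * p, m) + s(p, p, k))

Answer: m + m + p + p + r(r(k + k + k * k * m * m + m + r(m, m) * s(m, p, k) + r(p, p), s(k * r(k, m) * s(p, k, m) * s(p, m, k) + m * r(k, m) * s(p, k, m) * s(p, m, k) + p * r(k, m) * s(p, k, m) * s(p, m, k), k * k + k * k + r(m, k), s(s(m, m, m), k + k + p, k * m))), k * p + p + r(k + k + p, r(p, k)) + s(m + m, k * p, m) + s(p, p, k))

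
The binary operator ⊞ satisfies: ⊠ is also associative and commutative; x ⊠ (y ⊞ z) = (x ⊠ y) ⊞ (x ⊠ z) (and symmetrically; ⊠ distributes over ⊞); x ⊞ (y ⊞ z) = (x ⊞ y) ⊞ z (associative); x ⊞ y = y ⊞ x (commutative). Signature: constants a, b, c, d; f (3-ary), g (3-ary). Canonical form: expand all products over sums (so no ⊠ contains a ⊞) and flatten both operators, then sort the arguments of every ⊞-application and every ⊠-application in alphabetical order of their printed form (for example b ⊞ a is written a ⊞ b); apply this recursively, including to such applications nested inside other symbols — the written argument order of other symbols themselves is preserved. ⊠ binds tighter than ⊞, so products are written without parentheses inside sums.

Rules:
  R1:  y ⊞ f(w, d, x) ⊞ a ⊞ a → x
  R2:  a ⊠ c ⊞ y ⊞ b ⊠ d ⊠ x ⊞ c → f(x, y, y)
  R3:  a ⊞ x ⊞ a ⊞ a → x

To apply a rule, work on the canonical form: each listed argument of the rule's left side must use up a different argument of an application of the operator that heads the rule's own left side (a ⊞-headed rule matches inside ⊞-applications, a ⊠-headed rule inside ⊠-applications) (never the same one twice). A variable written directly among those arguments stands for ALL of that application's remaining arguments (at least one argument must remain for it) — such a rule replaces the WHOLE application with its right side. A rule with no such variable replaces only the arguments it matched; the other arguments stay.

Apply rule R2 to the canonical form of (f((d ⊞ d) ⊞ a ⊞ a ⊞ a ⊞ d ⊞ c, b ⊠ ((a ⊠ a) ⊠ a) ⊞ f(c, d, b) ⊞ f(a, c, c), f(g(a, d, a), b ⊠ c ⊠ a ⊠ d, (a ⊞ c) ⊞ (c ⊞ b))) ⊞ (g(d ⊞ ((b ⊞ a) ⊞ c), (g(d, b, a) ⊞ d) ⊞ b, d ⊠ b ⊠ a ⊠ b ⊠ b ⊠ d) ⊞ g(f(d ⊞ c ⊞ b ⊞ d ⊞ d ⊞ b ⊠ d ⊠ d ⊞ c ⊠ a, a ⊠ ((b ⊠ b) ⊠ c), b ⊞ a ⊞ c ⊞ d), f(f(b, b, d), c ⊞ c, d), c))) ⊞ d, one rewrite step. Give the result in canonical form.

Answer: d ⊞ f(a ⊞ a ⊞ a ⊞ c ⊞ d ⊞ d ⊞ d, a ⊠ a ⊠ a ⊠ b ⊞ f(a, c, c) ⊞ f(c, d, b), f(g(a, d, a), a ⊠ b ⊠ c ⊠ d, a ⊞ b ⊞ c ⊞ c)) ⊞ g(a ⊞ b ⊞ c ⊞ d, b ⊞ d ⊞ g(d, b, a), a ⊠ b ⊠ b ⊠ b ⊠ d ⊠ d) ⊞ g(f(f(d, b ⊞ d ⊞ d ⊞ d, b ⊞ d ⊞ d ⊞ d), a ⊠ b ⊠ b ⊠ c, a ⊞ b ⊞ c ⊞ d), f(f(b, b, d), c ⊞ c, d), c)

Derivation:
Canonical form:  d ⊞ f(a ⊞ a ⊞ a ⊞ c ⊞ d ⊞ d ⊞ d, a ⊠ a ⊠ a ⊠ b ⊞ f(a, c, c) ⊞ f(c, d, b), f(g(a, d, a), a ⊠ b ⊠ c ⊠ d, a ⊞ b ⊞ c ⊞ c)) ⊞ g(a ⊞ b ⊞ c ⊞ d, b ⊞ d ⊞ g(d, b, a), a ⊠ b ⊠ b ⊠ b ⊠ d ⊠ d) ⊞ g(f(a ⊠ c ⊞ b ⊞ b ⊠ d ⊠ d ⊞ c ⊞ d ⊞ d ⊞ d, a ⊠ b ⊠ b ⊠ c, a ⊞ b ⊞ c ⊞ d), f(f(b, b, d), c ⊞ c, d), c)
R2 matches:  uses a ⊠ c, b ⊠ d ⊠ d, c;  x := d, y := b ⊞ d ⊞ d ⊞ d
The variable takes the whole remainder — replace the entire application.
Giving:  d ⊞ f(a ⊞ a ⊞ a ⊞ c ⊞ d ⊞ d ⊞ d, a ⊠ a ⊠ a ⊠ b ⊞ f(a, c, c) ⊞ f(c, d, b), f(g(a, d, a), a ⊠ b ⊠ c ⊠ d, a ⊞ b ⊞ c ⊞ c)) ⊞ g(a ⊞ b ⊞ c ⊞ d, b ⊞ d ⊞ g(d, b, a), a ⊠ b ⊠ b ⊠ b ⊠ d ⊠ d) ⊞ g(f(f(d, b ⊞ d ⊞ d ⊞ d, b ⊞ d ⊞ d ⊞ d), a ⊠ b ⊠ b ⊠ c, a ⊞ b ⊞ c ⊞ d), f(f(b, b, d), c ⊞ c, d), c)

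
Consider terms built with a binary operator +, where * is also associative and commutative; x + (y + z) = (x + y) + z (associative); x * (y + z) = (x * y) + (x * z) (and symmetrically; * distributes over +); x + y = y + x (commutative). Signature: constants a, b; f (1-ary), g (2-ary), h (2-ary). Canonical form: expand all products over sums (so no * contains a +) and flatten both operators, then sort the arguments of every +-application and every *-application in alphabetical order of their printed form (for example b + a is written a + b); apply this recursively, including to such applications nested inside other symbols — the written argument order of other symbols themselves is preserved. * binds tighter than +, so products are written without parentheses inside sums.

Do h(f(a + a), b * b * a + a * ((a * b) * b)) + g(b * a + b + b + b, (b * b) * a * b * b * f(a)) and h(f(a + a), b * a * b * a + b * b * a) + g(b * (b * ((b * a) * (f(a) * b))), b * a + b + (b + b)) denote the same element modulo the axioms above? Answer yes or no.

Left:  h(f(a + a), b * b * a + a * ((a * b) * b)) + g(b * a + b + b + b, (b * b) * a * b * b * f(a))
  Merge nested applications:  h(f(a + a), a * a * b * b + a * b * b) + g(a * b + b + b + b, a * b * b * b * b * f(a))
  Sort:  g(a * b + b + b + b, a * b * b * b * b * f(a)) + h(f(a + a), a * a * b * b + a * b * b)
Right:  h(f(a + a), b * a * b * a + b * b * a) + g(b * (b * ((b * a) * (f(a) * b))), b * a + b + (b + b))
  Un-nest:  h(f(a + a), a * a * b * b + a * b * b) + g(a * b * b * b * b * f(a), a * b + b + b + b)
  Sort arguments:  g(a * b * b * b * b * f(a), a * b + b + b + b) + h(f(a + a), a * a * b * b + a * b * b)

Answer: no — g(a * b + b + b + b, a * b * b * b * b * f(a)) + h(f(a + a), a * a * b * b + a * b * b) vs g(a * b * b * b * b * f(a), a * b + b + b + b) + h(f(a + a), a * a * b * b + a * b * b)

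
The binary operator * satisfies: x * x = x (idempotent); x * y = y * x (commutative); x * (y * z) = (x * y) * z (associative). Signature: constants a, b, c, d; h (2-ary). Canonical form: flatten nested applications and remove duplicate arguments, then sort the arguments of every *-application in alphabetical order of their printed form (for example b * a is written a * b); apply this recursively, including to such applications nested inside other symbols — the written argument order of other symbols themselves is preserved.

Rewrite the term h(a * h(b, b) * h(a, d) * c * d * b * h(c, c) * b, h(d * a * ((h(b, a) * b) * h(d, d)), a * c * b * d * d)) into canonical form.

Focus inside:  a * h(b, b) * h(a, d) * c * d * b * h(c, c) * b
Deduplicate:  drop duplicate b
Sort:  a * b * c * d * h(a, d) * h(b, b) * h(c, c)
Put back:  h(a * b * c * d * h(a, d) * h(b, b) * h(c, c), h(a * b * d * h(b, a) * h(d, d), a * b * c * d))

Answer: h(a * b * c * d * h(a, d) * h(b, b) * h(c, c), h(a * b * d * h(b, a) * h(d, d), a * b * c * d))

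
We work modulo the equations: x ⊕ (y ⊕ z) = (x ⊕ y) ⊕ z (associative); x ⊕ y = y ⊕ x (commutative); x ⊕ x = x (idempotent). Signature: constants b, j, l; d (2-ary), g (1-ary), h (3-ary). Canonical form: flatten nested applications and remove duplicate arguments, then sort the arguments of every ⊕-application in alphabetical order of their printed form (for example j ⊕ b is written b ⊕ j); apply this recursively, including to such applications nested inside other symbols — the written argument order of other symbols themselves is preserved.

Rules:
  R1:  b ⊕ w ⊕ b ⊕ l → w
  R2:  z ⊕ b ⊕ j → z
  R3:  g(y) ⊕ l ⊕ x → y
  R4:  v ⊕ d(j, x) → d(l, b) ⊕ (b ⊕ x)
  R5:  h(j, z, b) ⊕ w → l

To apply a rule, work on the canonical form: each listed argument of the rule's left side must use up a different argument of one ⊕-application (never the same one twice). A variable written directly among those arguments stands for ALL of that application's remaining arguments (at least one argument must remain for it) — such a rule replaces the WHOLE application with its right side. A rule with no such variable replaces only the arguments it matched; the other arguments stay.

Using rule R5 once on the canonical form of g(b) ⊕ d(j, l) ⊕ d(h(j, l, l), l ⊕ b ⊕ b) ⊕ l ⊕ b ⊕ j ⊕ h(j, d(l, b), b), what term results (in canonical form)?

Answer: l

Derivation:
Canonical form:  b ⊕ d(h(j, l, l), b ⊕ l) ⊕ d(j, l) ⊕ g(b) ⊕ h(j, d(l, b), b) ⊕ j ⊕ l
R5 matches:  uses h(j, d(l, b), b);  w := b ⊕ d(h(j, l, l), b ⊕ l) ⊕ d(j, l) ⊕ g(b) ⊕ j ⊕ l, z := d(l, b)
The variable takes the whole remainder — replace the entire application.
Result:  l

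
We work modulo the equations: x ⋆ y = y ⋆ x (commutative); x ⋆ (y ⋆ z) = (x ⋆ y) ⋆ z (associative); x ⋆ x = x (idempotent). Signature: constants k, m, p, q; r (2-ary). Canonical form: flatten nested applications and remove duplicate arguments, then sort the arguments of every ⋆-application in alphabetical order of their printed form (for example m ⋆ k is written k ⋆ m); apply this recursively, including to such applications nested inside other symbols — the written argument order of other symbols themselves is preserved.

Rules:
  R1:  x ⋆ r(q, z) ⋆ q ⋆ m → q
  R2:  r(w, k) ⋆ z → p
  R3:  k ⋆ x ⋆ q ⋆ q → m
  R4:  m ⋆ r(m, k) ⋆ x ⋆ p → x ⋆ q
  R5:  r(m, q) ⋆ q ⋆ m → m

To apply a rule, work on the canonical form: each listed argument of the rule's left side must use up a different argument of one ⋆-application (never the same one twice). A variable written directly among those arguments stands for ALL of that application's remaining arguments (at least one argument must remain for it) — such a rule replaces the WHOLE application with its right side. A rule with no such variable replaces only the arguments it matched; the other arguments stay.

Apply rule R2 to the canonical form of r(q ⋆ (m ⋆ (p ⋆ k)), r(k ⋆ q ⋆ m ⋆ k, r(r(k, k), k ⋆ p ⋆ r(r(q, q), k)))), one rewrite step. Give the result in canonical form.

Canonical form:  r(k ⋆ m ⋆ p ⋆ q, r(k ⋆ m ⋆ q, r(r(k, k), k ⋆ p ⋆ r(r(q, q), k))))
Apply R2:  consuming r(r(q, q), k);  w := r(q, q), z := k ⋆ p
Every leftover argument binds to the variable; the entire application is replaced.
Giving:  r(k ⋆ m ⋆ p ⋆ q, r(k ⋆ m ⋆ q, r(r(k, k), p)))

Answer: r(k ⋆ m ⋆ p ⋆ q, r(k ⋆ m ⋆ q, r(r(k, k), p)))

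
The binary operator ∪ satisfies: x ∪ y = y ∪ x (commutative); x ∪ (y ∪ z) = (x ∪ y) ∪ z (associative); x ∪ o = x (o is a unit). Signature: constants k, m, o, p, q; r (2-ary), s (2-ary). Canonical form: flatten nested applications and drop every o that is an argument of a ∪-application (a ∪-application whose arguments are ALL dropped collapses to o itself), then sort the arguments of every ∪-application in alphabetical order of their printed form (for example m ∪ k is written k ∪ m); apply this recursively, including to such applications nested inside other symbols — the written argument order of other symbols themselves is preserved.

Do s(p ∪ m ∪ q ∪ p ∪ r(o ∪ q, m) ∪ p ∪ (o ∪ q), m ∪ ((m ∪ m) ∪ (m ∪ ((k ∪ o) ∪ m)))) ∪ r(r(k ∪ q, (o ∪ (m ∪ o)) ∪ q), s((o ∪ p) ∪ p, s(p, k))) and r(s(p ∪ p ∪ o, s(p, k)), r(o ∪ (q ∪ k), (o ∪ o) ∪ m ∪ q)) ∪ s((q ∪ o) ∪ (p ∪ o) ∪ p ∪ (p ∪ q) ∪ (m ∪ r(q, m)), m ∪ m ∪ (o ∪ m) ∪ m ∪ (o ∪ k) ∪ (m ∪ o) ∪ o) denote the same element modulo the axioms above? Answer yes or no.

Left:  s(p ∪ m ∪ q ∪ p ∪ r(o ∪ q, m) ∪ p ∪ (o ∪ q), m ∪ ((m ∪ m) ∪ (m ∪ ((k ∪ o) ∪ m)))) ∪ r(r(k ∪ q, (o ∪ (m ∪ o)) ∪ q), s((o ∪ p) ∪ p, s(p, k)))
  Canonicalize subterm:  s(p ∪ m ∪ q ∪ p ∪ r(o ∪ q, m) ∪ p ∪ (o ∪ q), m ∪ ((m ∪ m) ∪ (m ∪ ((k ∪ o) ∪ m))))  →  s(m ∪ p ∪ p ∪ p ∪ q ∪ q ∪ r(q, m), k ∪ m ∪ m ∪ m ∪ m ∪ m)
  Inside:  r(r(k ∪ q, (o ∪ (m ∪ o)) ∪ q), s((o ∪ p) ∪ p, s(p, k)))  →  r(r(k ∪ q, m ∪ q), s(p ∪ p, s(p, k)))
  Order the arguments:  r(r(k ∪ q, m ∪ q), s(p ∪ p, s(p, k))) ∪ s(m ∪ p ∪ p ∪ p ∪ q ∪ q ∪ r(q, m), k ∪ m ∪ m ∪ m ∪ m ∪ m)
Right:  r(s(p ∪ p ∪ o, s(p, k)), r(o ∪ (q ∪ k), (o ∪ o) ∪ m ∪ q)) ∪ s((q ∪ o) ∪ (p ∪ o) ∪ p ∪ (p ∪ q) ∪ (m ∪ r(q, m)), m ∪ m ∪ (o ∪ m) ∪ m ∪ (o ∪ k) ∪ (m ∪ o) ∪ o)
  Simplify inside:  r(s(p ∪ p ∪ o, s(p, k)), r(o ∪ (q ∪ k), (o ∪ o) ∪ m ∪ q))  →  r(s(p ∪ p, s(p, k)), r(k ∪ q, m ∪ q))
  Canonicalize subterm:  s((q ∪ o) ∪ (p ∪ o) ∪ p ∪ (p ∪ q) ∪ (m ∪ r(q, m)), m ∪ m ∪ (o ∪ m) ∪ m ∪ (o ∪ k) ∪ (m ∪ o) ∪ o)  →  s(m ∪ p ∪ p ∪ p ∪ q ∪ q ∪ r(q, m), k ∪ m ∪ m ∪ m ∪ m ∪ m)
  Order the arguments:  r(s(p ∪ p, s(p, k)), r(k ∪ q, m ∪ q)) ∪ s(m ∪ p ∪ p ∪ p ∪ q ∪ q ∪ r(q, m), k ∪ m ∪ m ∪ m ∪ m ∪ m)

Answer: no — r(r(k ∪ q, m ∪ q), s(p ∪ p, s(p, k))) ∪ s(m ∪ p ∪ p ∪ p ∪ q ∪ q ∪ r(q, m), k ∪ m ∪ m ∪ m ∪ m ∪ m) vs r(s(p ∪ p, s(p, k)), r(k ∪ q, m ∪ q)) ∪ s(m ∪ p ∪ p ∪ p ∪ q ∪ q ∪ r(q, m), k ∪ m ∪ m ∪ m ∪ m ∪ m)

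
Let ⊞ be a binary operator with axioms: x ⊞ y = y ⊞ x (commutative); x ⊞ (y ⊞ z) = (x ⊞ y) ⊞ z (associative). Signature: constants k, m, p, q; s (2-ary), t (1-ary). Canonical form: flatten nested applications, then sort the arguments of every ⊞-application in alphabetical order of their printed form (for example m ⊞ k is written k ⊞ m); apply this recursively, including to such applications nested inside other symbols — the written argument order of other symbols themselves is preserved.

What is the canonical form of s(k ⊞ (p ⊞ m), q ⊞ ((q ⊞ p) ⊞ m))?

Answer: s(k ⊞ m ⊞ p, m ⊞ p ⊞ q ⊞ q)

Derivation:
Descend into:  q ⊞ ((q ⊞ p) ⊞ m)
Flatten:  q ⊞ q ⊞ p ⊞ m
Sort arguments:  m ⊞ p ⊞ q ⊞ q
Reassemble:  s(k ⊞ m ⊞ p, m ⊞ p ⊞ q ⊞ q)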